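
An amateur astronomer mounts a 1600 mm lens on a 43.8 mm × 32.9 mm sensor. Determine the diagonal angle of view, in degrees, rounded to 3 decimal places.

1.961°

Sensor diagonal = √(43.8² + 32.9²) = √3000.8500 ≈ 54.7800 mm.
Angle of view α = 2·arctan(d/2f) with d = 54.7800 mm and f = 1600 mm.
d/2f = 0.01712; arctan(0.01712) ≈ 0.9807°, so α ≈ 1.9615°.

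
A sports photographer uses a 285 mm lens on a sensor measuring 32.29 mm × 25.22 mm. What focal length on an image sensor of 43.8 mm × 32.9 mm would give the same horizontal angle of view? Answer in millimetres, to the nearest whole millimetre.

387 mm

Equal angle of view means equal width/f ratio, so f₂ = f₁ · (width₂/width₁) = 285 × 43.8/32.29.
f₂ = 285 × 1.35646 ≈ 386.590 mm.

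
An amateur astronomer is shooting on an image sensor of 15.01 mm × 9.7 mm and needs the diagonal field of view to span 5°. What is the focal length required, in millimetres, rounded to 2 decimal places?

Sensor diagonal = √(15.01² + 9.7²) = √319.3901 ≈ 17.8715 mm.
From α = 2·arctan(d/2f) we get f = d / (2·tan(α/2)).
With d = 17.8715 mm and α/2 = 2.5°, tan(α/2) ≈ 0.04366, so f ≈ 17.8715 / 0.08732 ≈ 204.6622 mm.

204.66 mm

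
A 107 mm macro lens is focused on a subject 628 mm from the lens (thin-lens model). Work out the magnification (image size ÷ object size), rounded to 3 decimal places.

0.205×

Thin lens: 1/f = 1/dₒ + 1/dᵢ → 1/dᵢ = 1/107 − 1/628 = 0.0077534 mm⁻¹, so dᵢ ≈ 128.9750 mm.
Magnification m = dᵢ/dₒ = 128.9750/628 ≈ 0.20537.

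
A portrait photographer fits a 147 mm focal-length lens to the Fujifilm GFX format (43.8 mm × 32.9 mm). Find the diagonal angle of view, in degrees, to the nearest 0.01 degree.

Sensor diagonal = √(43.8² + 32.9²) = √3000.8500 ≈ 54.7800 mm.
Angle of view α = 2·arctan(d/2f) with d = 54.7800 mm and f = 147 mm.
d/2f = 0.18633; arctan(0.18633) ≈ 10.5547°, so α ≈ 21.1094°.

21.11°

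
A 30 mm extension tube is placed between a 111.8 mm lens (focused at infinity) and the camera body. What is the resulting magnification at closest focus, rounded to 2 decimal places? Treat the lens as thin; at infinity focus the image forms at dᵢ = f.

The tube moves the image plane from f to f + e, so dᵢ = 111.8 + 30 = 141.8 mm. Focus is achieved when 1/f = 1/dₒ + 1/dᵢ, giving dₒ = 1/(1/f − 1/(f+e)).
Magnification m = dᵢ/dₒ = (f+e)·(1/f − 1/(f+e)) = e/f = 30/111.8 ≈ 0.2683.

0.27×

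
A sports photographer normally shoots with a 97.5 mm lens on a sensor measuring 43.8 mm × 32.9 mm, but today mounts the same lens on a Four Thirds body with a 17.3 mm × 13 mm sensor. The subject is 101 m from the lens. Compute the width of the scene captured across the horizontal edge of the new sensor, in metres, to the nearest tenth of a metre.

The focal length stays 97.5 mm; the relevant sensor dimension is now w = 17.3 mm. Object distance dₒ = 101 m = 101000 mm.
Thin-lens field width W = w·(dₒ − f)/f = 17.3 × (101000 − 97.5)/97.5 ≈ 17903.726 mm = 17.9037 m.

17.9 m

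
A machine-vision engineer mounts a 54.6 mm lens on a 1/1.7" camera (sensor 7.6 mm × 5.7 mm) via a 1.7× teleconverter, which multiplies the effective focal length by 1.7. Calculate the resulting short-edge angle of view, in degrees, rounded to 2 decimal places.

Effective focal length f = 54.6 × 1.7 = 92.82 mm.
α = 2·arctan(5.7 / (2 × 92.82)) = 2·arctan(0.03070) ≈ 3.5174°.

3.52°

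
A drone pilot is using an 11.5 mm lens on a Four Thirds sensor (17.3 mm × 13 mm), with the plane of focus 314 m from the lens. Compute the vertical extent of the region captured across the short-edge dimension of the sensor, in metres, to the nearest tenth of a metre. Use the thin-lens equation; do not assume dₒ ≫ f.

354.9 m

dₒ: 314 m = 314000 mm.
Similar triangles through the lens centre give W/dₒ = h/dᵢ; with 1/f = 1/dₒ + 1/dᵢ this gives W = h·(dₒ − f)/f.
W = 13 mm × (314000 − 11.5) / 11.5 = 13 × 27303.3478 ≈ 354943.522 mm = 354.944 m.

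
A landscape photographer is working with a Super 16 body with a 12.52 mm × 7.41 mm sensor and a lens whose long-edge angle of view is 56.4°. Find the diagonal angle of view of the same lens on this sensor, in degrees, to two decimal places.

63.85°

From the long-edge AOV: f = 12.52 / (2·tan(28.2°)) = 12.52 / 1.07239 ≈ 11.6749 mm.
Sensor diagonal = √(12.52² + 7.41²) = √211.6585 ≈ 14.5485 mm.
Diagonal AOV = 2·arctan(14.5485 / (2 × 11.6749)) = 2·arctan(0.62307) ≈ 63.8516°.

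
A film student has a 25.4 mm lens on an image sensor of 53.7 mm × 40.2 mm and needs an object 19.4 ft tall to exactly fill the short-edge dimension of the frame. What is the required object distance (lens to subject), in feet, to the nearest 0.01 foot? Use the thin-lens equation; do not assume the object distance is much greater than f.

12.34 ft

W: 19.4 ft × 304.8 mm/ft = 5913.12 mm.
Magnification m = h/W = dᵢ/dₒ; combined with 1/f = 1/dₒ + 1/dᵢ this gives dₒ = f·(1 + W/h).
dₒ = 25.4 mm × (1 + 5913.12/40.2) = 25.4 × 148.0925 ≈ 3761.550 mm = 3761.550/304.8 ft = 12.341 ft.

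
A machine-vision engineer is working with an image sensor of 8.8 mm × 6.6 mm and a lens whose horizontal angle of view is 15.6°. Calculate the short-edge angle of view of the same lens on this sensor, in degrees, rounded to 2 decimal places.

11.73°

From the horizontal AOV: f = 8.8 / (2·tan(7.8°)) = 8.8 / 0.27397 ≈ 32.1208 mm.
Short-edge AOV = 2·arctan(6.6 / (2 × 32.1208)) = 2·arctan(0.10274) ≈ 11.7317°.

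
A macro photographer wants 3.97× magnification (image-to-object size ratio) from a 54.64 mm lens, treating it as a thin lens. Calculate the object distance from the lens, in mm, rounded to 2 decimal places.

With m = dᵢ/dₒ and 1/f = 1/dₒ + 1/dᵢ, substituting dᵢ = m·dₒ gives 1/f = (1 + 1/m)/dₒ, hence dₒ = f·(1 + 1/m).
dₒ = 54.64 × (1 + 1/3.97) = 54.64 × 1.25189 ≈ 68.403 mm.

68.40 mm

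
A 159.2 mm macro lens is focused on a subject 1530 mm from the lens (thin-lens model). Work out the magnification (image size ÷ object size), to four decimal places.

Thin lens: 1/f = 1/dₒ + 1/dᵢ → 1/dᵢ = 1/159.2 − 1/1530 = 0.0056278 mm⁻¹, so dᵢ ≈ 177.6889 mm.
Magnification m = dᵢ/dₒ = 177.6889/1530 ≈ 0.11614.

0.1161×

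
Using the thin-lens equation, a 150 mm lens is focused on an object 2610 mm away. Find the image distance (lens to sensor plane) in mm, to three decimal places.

1/dᵢ = 1/f − 1/dₒ = 1/150 − 1/2610 = 0.0062835 mm⁻¹.
dᵢ = 1/0.0062835 ≈ 159.1463 mm.

159.146 mm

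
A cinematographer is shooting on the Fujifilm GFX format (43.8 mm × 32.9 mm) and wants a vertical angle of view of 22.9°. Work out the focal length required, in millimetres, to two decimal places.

From α = 2·arctan(h/2f) we get f = h / (2·tan(α/2)).
With h = 32.9 mm and α/2 = 11.45°, tan(α/2) ≈ 0.20254, so f ≈ 32.9 / 0.40509 ≈ 81.2171 mm.

81.22 mm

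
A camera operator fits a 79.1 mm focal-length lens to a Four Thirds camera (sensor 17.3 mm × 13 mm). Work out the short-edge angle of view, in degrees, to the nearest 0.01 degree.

Angle of view α = 2·arctan(h/2f) with h = 13 mm and f = 79.1 mm.
h/2f = 0.08217; arctan(0.08217) ≈ 4.6977°, so α ≈ 9.3954°.

9.40°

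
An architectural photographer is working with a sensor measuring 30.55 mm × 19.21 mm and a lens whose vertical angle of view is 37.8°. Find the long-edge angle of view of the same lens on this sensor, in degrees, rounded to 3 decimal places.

57.135°

From the vertical AOV: f = 19.21 / (2·tan(18.9°)) = 19.21 / 0.68475 ≈ 28.0539 mm.
Long-edge AOV = 2·arctan(30.55 / (2 × 28.0539)) = 2·arctan(0.54449) ≈ 57.1355°.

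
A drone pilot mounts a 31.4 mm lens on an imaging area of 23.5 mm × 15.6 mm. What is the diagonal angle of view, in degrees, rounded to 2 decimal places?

48.37°

Sensor diagonal = √(23.5² + 15.6²) = √795.6100 ≈ 28.2066 mm.
Angle of view α = 2·arctan(d/2f) with d = 28.2066 mm and f = 31.4 mm.
d/2f = 0.44915; arctan(0.44915) ≈ 24.1872°, so α ≈ 48.3744°.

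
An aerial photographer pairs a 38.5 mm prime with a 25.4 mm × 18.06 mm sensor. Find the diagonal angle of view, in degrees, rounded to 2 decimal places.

Sensor diagonal = √(25.4² + 18.06²) = √971.3236 ≈ 31.1661 mm.
Angle of view α = 2·arctan(d/2f) with d = 31.1661 mm and f = 38.5 mm.
d/2f = 0.40475; arctan(0.40475) ≈ 22.0358°, so α ≈ 44.0717°.

44.07°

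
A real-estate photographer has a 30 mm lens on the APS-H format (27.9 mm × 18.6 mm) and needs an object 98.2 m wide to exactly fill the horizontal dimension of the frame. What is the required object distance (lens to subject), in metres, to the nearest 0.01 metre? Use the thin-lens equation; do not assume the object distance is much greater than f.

105.62 m

W: 98.2 m = 98200 mm.
Magnification m = w/W = dᵢ/dₒ; combined with 1/f = 1/dₒ + 1/dᵢ this gives dₒ = f·(1 + W/w).
dₒ = 30 mm × (1 + 98200/27.9) = 30 × 3520.7133 ≈ 105621.398 mm = 105.621 m.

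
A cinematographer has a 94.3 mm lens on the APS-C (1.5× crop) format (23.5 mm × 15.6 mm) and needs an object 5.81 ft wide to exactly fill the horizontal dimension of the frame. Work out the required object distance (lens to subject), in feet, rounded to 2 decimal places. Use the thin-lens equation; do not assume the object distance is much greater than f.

W: 5.81 ft × 304.8 mm/ft = 1770.89 mm.
Magnification m = w/W = dᵢ/dₒ; combined with 1/f = 1/dₒ + 1/dᵢ this gives dₒ = f·(1 + W/w).
dₒ = 94.3 mm × (1 + 1770.89/23.5) = 94.3 × 76.3569 ≈ 7200.459 mm = 7200.459/304.8 ft = 23.6236 ft.

23.62 ft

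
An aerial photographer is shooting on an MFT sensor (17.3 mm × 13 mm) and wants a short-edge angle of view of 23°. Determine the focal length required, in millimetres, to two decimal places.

From α = 2·arctan(h/2f) we get f = h / (2·tan(α/2)).
With h = 13 mm and α/2 = 11.5°, tan(α/2) ≈ 0.20345, so f ≈ 13 / 0.40690 ≈ 31.9485 mm.

31.95 mm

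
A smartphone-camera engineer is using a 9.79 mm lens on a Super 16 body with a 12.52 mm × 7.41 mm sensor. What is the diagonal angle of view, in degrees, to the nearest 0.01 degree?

73.23°

Sensor diagonal = √(12.52² + 7.41²) = √211.6585 ≈ 14.5485 mm.
Angle of view α = 2·arctan(d/2f) with d = 14.5485 mm and f = 9.79 mm.
d/2f = 0.74303; arctan(0.74303) ≈ 36.6134°, so α ≈ 73.2268°.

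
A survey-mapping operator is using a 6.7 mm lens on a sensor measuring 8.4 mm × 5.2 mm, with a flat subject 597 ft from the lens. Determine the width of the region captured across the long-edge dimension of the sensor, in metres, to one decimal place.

dₒ: 597 ft × 304.8 mm/ft = 181965.59 mm.
Similar triangles through the lens centre give W/dₒ = w/dᵢ; with 1/f = 1/dₒ + 1/dᵢ this gives W = w·(dₒ − f)/f.
W = 8.4 mm × (181966 − 6.7) / 6.7 = 8.4 × 27158.0439 ≈ 228127.569 mm = 228.128 m.

228.1 m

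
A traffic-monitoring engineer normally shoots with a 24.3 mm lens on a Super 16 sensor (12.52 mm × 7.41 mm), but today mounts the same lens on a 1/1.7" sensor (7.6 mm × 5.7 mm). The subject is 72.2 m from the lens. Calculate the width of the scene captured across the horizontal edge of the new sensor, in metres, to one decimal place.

The focal length stays 24.3 mm; the relevant sensor dimension is now w = 7.6 mm. Object distance dₒ = 72.2 m = 72200 mm.
Thin-lens field width W = w·(dₒ − f)/f = 7.6 × (72200 − 24.3)/24.3 ≈ 22573.470 mm = 22.5735 m.

22.6 m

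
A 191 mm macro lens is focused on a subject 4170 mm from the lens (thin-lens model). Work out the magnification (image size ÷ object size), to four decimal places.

Thin lens: 1/f = 1/dₒ + 1/dᵢ → 1/dᵢ = 1/191 − 1/4170 = 0.0049958 mm⁻¹, so dᵢ ≈ 200.1684 mm.
Magnification m = dᵢ/dₒ = 200.1684/4170 ≈ 0.04800.

0.0480×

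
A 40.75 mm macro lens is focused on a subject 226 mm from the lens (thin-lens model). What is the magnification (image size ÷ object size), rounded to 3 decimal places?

Thin lens: 1/f = 1/dₒ + 1/dᵢ → 1/dᵢ = 1/40.75 − 1/226 = 0.0201151 mm⁻¹, so dᵢ ≈ 49.7139 mm.
Magnification m = dᵢ/dₒ = 49.7139/226 ≈ 0.21997.

0.220×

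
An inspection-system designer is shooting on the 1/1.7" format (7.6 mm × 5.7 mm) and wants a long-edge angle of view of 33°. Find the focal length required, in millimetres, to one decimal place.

From α = 2·arctan(w/2f) we get f = w / (2·tan(α/2)).
With w = 7.6 mm and α/2 = 16.5°, tan(α/2) ≈ 0.29621, so f ≈ 7.6 / 0.59243 ≈ 12.8286 mm.

12.8 mm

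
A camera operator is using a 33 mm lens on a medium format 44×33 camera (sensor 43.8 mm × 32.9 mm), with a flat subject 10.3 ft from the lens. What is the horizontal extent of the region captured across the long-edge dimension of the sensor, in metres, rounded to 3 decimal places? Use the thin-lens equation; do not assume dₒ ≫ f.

4.123 m

dₒ: 10.3 ft × 304.8 mm/ft = 3139.44 mm.
Similar triangles through the lens centre give W/dₒ = w/dᵢ; with 1/f = 1/dₒ + 1/dᵢ this gives W = w·(dₒ − f)/f.
W = 43.8 mm × (3139.44 − 33) / 33 = 43.8 × 94.1345 ≈ 4123.093 mm = 4.12309 m.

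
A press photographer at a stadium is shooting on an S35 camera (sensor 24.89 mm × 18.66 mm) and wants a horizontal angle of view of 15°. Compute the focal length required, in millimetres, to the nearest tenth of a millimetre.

94.5 mm

From α = 2·arctan(w/2f) we get f = w / (2·tan(α/2)).
With w = 24.89 mm and α/2 = 7.5°, tan(α/2) ≈ 0.13165, so f ≈ 24.89 / 0.26330 ≈ 94.5292 mm.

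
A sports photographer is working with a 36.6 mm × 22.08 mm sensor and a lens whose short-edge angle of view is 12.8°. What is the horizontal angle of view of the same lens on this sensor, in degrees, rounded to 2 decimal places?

From the short-edge AOV: f = 22.08 / (2·tan(6.4°)) = 22.08 / 0.22434 ≈ 98.4238 mm.
Horizontal AOV = 2·arctan(36.6 / (2 × 98.4238)) = 2·arctan(0.18593) ≈ 21.0655°.

21.07°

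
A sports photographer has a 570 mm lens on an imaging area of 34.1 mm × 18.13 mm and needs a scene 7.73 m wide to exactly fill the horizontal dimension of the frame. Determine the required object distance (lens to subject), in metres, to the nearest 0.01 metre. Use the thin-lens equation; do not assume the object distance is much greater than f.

W: 7.73 m = 7730 mm.
Magnification m = w/W = dᵢ/dₒ; combined with 1/f = 1/dₒ + 1/dᵢ this gives dₒ = f·(1 + W/w).
dₒ = 570 mm × (1 + 7730/34.1) = 570 × 227.6862 ≈ 129781.144 mm = 129.781 m.

129.78 m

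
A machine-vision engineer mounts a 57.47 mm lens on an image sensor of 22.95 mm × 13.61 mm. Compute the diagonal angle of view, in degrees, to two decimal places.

26.14°

Sensor diagonal = √(22.95² + 13.61²) = √711.9346 ≈ 26.6821 mm.
Angle of view α = 2·arctan(d/2f) with d = 26.6821 mm and f = 57.47 mm.
d/2f = 0.23214; arctan(0.23214) ≈ 13.0691°, so α ≈ 26.1383°.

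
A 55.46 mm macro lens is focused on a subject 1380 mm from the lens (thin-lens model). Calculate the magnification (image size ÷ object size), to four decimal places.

Thin lens: 1/f = 1/dₒ + 1/dᵢ → 1/dᵢ = 1/55.46 − 1/1380 = 0.0173064 mm⁻¹, so dᵢ ≈ 57.7822 mm.
Magnification m = dᵢ/dₒ = 57.7822/1380 ≈ 0.04187.

0.0419×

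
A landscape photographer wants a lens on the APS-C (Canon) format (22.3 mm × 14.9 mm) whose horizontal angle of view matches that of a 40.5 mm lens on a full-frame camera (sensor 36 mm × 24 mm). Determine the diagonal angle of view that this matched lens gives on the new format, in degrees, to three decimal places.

56.251°

Equal horizontal AOV ⇒ f₂ = f₁ · 22.3/36 = 40.5 × 0.61944 ≈ 25.0875 mm.
Sensor diagonal = √(22.3² + 14.9²) = √719.3000 ≈ 26.8198 mm.
Diagonal AOV on the new format = 2·arctan(26.8198 / (2 × 25.0875)) = 2·arctan(0.53452) ≈ 56.2512°.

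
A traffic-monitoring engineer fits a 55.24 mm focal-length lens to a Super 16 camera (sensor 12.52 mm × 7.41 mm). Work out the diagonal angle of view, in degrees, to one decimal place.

Sensor diagonal = √(12.52² + 7.41²) = √211.6585 ≈ 14.5485 mm.
Angle of view α = 2·arctan(d/2f) with d = 14.5485 mm and f = 55.24 mm.
d/2f = 0.13168; arctan(0.13168) ≈ 7.5018°, so α ≈ 15.0036°.

15.0°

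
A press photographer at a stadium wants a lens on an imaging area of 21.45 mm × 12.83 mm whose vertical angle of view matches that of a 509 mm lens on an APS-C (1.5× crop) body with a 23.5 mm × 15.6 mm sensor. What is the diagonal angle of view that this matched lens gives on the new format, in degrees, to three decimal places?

3.420°

Equal vertical AOV ⇒ f₂ = f₁ · 12.83/15.6 = 509 × 0.82244 ≈ 418.6199 mm.
Sensor diagonal = √(21.45² + 12.83²) = √624.7114 ≈ 24.9942 mm.
Diagonal AOV on the new format = 2·arctan(24.9942 / (2 × 418.6199)) = 2·arctan(0.02985) ≈ 3.4199°.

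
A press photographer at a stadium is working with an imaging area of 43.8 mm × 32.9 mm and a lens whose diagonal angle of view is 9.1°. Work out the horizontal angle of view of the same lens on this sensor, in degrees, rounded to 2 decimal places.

7.28°

Sensor diagonal = √(43.8² + 32.9²) = √3000.8500 ≈ 54.7800 mm.
From the diagonal AOV: f = 54.7800 / (2·tan(4.55°)) = 54.7800 / 0.15916 ≈ 344.1828 mm.
Horizontal AOV = 2·arctan(43.8 / (2 × 344.1828)) = 2·arctan(0.06363) ≈ 7.2815°.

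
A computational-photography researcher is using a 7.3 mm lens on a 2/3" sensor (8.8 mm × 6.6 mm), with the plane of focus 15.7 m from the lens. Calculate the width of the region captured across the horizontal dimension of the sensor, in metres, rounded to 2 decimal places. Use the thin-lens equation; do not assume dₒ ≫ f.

dₒ: 15.7 m = 15700 mm.
Similar triangles through the lens centre give W/dₒ = w/dᵢ; with 1/f = 1/dₒ + 1/dᵢ this gives W = w·(dₒ − f)/f.
W = 8.8 mm × (15700 − 7.3) / 7.3 = 8.8 × 2149.6849 ≈ 18917.227 mm = 18.9172 m.

18.92 m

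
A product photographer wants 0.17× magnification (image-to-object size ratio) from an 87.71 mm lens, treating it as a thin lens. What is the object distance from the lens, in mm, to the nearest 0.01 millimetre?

With m = dᵢ/dₒ and 1/f = 1/dₒ + 1/dᵢ, substituting dᵢ = m·dₒ gives 1/f = (1 + 1/m)/dₒ, hence dₒ = f·(1 + 1/m).
dₒ = 87.71 × (1 + 1/0.17) = 87.71 × 6.88235 ≈ 603.651 mm.

603.65 mm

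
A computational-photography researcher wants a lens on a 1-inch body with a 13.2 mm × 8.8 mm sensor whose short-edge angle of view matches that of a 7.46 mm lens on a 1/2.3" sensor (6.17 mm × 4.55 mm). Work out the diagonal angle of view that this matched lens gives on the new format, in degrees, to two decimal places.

57.60°

Equal short-edge AOV ⇒ f₂ = f₁ · 8.8/4.55 = 7.46 × 1.93407 ≈ 14.4281 mm.
Sensor diagonal = √(13.2² + 8.8²) = √251.6800 ≈ 15.8644 mm.
Diagonal AOV on the new format = 2·arctan(15.8644 / (2 × 14.4281)) = 2·arctan(0.54977) ≈ 57.6017°.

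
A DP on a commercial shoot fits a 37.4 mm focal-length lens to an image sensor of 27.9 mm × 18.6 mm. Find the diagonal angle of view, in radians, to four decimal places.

0.8429 rad

Sensor diagonal = √(27.9² + 18.6²) = √1124.3700 ≈ 33.5316 mm.
Angle of view α = 2·arctan(d/2f) with d = 33.5316 mm and f = 37.4 mm.
d/2f = 0.44828; arctan(0.44828) ≈ 0.4214 rad, so α ≈ 0.8429 rad.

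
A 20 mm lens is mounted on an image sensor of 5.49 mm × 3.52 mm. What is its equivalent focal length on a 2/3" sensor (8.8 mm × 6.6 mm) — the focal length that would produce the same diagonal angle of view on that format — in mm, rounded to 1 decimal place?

Sensor diagonal = √(5.49² + 3.52²) = √42.5305 ≈ 6.5215 mm.
Sensor diagonal = √(8.8² + 6.6²) = √121.0000 ≈ 11.0000 mm.
Equal angle of view means equal diagonal/f ratio, so f₂ = f₁ · (diagonal₂/diagonal₁) = 20 × 11.0000/6.5215.
f₂ = 20 × 1.68672 ≈ 33.734 mm.

33.7 mm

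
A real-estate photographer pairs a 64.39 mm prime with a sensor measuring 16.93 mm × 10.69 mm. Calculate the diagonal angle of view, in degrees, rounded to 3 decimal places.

Sensor diagonal = √(16.93² + 10.69²) = √400.9010 ≈ 20.0225 mm.
Angle of view α = 2·arctan(d/2f) with d = 20.0225 mm and f = 64.39 mm.
d/2f = 0.15548; arctan(0.15548) ≈ 8.8375°, so α ≈ 17.6750°.

17.675°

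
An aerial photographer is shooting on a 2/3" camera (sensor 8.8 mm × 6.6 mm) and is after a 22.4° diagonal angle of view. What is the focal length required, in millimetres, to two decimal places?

Sensor diagonal = √(8.8² + 6.6²) = √121.0000 ≈ 11.0000 mm.
From α = 2·arctan(d/2f) we get f = d / (2·tan(α/2)).
With d = 11.0000 mm and α/2 = 11.2°, tan(α/2) ≈ 0.19801, so f ≈ 11.0000 / 0.39601 ≈ 27.7770 mm.

27.78 mm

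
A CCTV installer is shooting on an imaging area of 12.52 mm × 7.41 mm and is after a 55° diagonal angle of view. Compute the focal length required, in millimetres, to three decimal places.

Sensor diagonal = √(12.52² + 7.41²) = √211.6585 ≈ 14.5485 mm.
From α = 2·arctan(d/2f) we get f = d / (2·tan(α/2)).
With d = 14.5485 mm and α/2 = 27.5°, tan(α/2) ≈ 0.52057, so f ≈ 14.5485 / 1.04113 ≈ 13.9737 mm.

13.974 mm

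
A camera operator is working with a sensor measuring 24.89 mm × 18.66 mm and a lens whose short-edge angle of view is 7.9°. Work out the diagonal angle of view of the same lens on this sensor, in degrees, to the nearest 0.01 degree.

From the short-edge AOV: f = 18.66 / (2·tan(3.95°)) = 18.66 / 0.13810 ≈ 135.1196 mm.
Sensor diagonal = √(24.89² + 18.66²) = √967.7077 ≈ 31.1080 mm.
Diagonal AOV = 2·arctan(31.1080 / (2 × 135.1196)) = 2·arctan(0.11511) ≈ 13.1332°.

13.13°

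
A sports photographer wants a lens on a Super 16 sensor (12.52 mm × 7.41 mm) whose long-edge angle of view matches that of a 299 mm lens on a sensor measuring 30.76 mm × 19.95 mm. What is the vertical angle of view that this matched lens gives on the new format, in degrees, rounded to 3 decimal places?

3.488°

Equal long-edge AOV ⇒ f₂ = f₁ · 12.52/30.76 = 299 × 0.40702 ≈ 121.6996 mm.
Vertical AOV on the new format = 2·arctan(7.41 / (2 × 121.6996)) = 2·arctan(0.03044) ≈ 3.4875°.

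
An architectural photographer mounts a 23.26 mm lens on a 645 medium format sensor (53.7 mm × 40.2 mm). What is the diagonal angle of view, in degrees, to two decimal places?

Sensor diagonal = √(53.7² + 40.2²) = √4499.7300 ≈ 67.0800 mm.
Angle of view α = 2·arctan(d/2f) with d = 67.0800 mm and f = 23.26 mm.
d/2f = 1.44196; arctan(1.44196) ≈ 55.2587°, so α ≈ 110.5174°.

110.52°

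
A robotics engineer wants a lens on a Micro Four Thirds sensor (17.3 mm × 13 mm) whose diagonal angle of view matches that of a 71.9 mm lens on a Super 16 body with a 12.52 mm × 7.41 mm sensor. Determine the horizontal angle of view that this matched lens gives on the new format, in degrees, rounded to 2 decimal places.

9.25°

Sensor diagonal = √(12.52² + 7.41²) = √211.6585 ≈ 14.5485 mm.
Sensor diagonal = √(17.3² + 13²) = √468.2900 ≈ 21.6400 mm.
Equal diagonal AOV ⇒ f₂ = f₁ · 21.6400/14.5485 = 71.9 × 1.48744 ≈ 106.9470 mm.
Horizontal AOV on the new format = 2·arctan(17.3 / (2 × 106.9470)) = 2·arctan(0.08088) ≈ 9.2482°.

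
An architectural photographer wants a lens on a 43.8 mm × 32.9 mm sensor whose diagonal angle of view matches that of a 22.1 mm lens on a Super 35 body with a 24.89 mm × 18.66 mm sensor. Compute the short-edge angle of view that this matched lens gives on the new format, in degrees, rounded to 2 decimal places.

45.83°

Sensor diagonal = √(24.89² + 18.66²) = √967.7077 ≈ 31.1080 mm.
Sensor diagonal = √(43.8² + 32.9²) = √3000.8500 ≈ 54.7800 mm.
Equal diagonal AOV ⇒ f₂ = f₁ · 54.7800/31.1080 = 22.1 × 1.76096 ≈ 38.9173 mm.
Short-edge AOV on the new format = 2·arctan(32.9 / (2 × 38.9173)) = 2·arctan(0.42269) ≈ 45.8267°.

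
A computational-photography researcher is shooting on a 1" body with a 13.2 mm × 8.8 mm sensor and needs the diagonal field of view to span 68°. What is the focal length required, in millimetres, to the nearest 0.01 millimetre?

11.76 mm

Sensor diagonal = √(13.2² + 8.8²) = √251.6800 ≈ 15.8644 mm.
From α = 2·arctan(d/2f) we get f = d / (2·tan(α/2)).
With d = 15.8644 mm and α/2 = 34°, tan(α/2) ≈ 0.67451, so f ≈ 15.8644 / 1.34902 ≈ 11.7600 mm.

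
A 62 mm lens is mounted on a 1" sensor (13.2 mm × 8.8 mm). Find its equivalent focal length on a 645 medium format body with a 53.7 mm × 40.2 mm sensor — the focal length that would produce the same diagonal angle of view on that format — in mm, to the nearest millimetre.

262 mm

Sensor diagonal = √(13.2² + 8.8²) = √251.6800 ≈ 15.8644 mm.
Sensor diagonal = √(53.7² + 40.2²) = √4499.7300 ≈ 67.0800 mm.
Equal angle of view means equal diagonal/f ratio, so f₂ = f₁ · (diagonal₂/diagonal₁) = 62 × 67.0800/15.8644.
f₂ = 62 × 4.22833 ≈ 262.156 mm.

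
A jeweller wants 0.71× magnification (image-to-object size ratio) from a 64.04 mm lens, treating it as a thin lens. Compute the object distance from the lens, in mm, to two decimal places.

154.24 mm

With m = dᵢ/dₒ and 1/f = 1/dₒ + 1/dᵢ, substituting dᵢ = m·dₒ gives 1/f = (1 + 1/m)/dₒ, hence dₒ = f·(1 + 1/m).
dₒ = 64.04 × (1 + 1/0.71) = 64.04 × 2.40845 ≈ 154.237 mm.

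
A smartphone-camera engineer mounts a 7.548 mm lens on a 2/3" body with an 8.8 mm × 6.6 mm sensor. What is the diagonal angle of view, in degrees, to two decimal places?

Sensor diagonal = √(8.8² + 6.6²) = √121.0000 ≈ 11.0000 mm.
Angle of view α = 2·arctan(d/2f) with d = 11.0000 mm and f = 7.548 mm.
d/2f = 0.72867; arctan(0.72867) ≈ 36.0797°, so α ≈ 72.1594°.

72.16°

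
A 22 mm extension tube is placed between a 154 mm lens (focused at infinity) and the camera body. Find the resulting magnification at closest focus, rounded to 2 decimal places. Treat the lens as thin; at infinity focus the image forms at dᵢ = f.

The tube moves the image plane from f to f + e, so dᵢ = 154 + 22 = 176 mm. Focus is achieved when 1/f = 1/dₒ + 1/dᵢ, giving dₒ = 1/(1/f − 1/(f+e)).
Magnification m = dᵢ/dₒ = (f+e)·(1/f − 1/(f+e)) = e/f = 22/154 ≈ 0.1429.

0.14×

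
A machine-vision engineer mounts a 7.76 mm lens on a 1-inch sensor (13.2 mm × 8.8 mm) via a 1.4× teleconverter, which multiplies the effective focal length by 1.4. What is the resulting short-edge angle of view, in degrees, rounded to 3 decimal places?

44.097°

Effective focal length f = 7.76 × 1.4 = 10.864 mm.
α = 2·arctan(8.8 / (2 × 10.864)) = 2·arctan(0.40501) ≈ 44.0966°.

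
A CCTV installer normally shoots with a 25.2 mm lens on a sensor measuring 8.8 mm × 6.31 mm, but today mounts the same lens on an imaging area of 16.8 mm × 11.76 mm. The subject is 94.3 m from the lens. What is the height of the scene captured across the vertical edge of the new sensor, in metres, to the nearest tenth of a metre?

44.0 m

The focal length stays 25.2 mm; the relevant sensor dimension is now h = 11.76 mm. Object distance dₒ = 94.3 m = 94300 mm.
Thin-lens field height W = h·(dₒ − f)/f = 11.76 × (94300 − 25.2)/25.2 ≈ 43994.907 mm = 43.9949 m.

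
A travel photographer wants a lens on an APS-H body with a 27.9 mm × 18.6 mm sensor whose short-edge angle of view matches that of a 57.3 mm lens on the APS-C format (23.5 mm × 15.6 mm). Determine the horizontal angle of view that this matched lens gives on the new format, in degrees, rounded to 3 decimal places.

23.081°

Equal short-edge AOV ⇒ f₂ = f₁ · 18.6/15.6 = 57.3 × 1.19231 ≈ 68.3192 mm.
Horizontal AOV on the new format = 2·arctan(27.9 / (2 × 68.3192)) = 2·arctan(0.20419) ≈ 23.0810°.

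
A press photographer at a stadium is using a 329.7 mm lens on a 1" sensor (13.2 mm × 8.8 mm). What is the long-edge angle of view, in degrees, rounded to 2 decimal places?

Angle of view α = 2·arctan(w/2f) with w = 13.2 mm and f = 329.7 mm.
w/2f = 0.02002; arctan(0.02002) ≈ 1.1468°, so α ≈ 2.2936°.

2.29°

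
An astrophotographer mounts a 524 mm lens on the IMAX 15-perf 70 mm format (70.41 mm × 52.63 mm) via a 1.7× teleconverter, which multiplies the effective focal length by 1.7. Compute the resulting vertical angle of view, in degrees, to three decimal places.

Effective focal length f = 524 × 1.7 = 890.8 mm.
α = 2·arctan(52.63 / (2 × 890.8)) = 2·arctan(0.02954) ≈ 3.3841°.

3.384°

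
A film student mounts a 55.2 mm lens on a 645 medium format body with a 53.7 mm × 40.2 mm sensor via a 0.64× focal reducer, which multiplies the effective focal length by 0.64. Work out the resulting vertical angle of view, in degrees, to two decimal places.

59.28°

Effective focal length f = 55.2 × 0.64 = 35.328 mm.
α = 2·arctan(40.2 / (2 × 35.328)) = 2·arctan(0.56895) ≈ 59.2758°.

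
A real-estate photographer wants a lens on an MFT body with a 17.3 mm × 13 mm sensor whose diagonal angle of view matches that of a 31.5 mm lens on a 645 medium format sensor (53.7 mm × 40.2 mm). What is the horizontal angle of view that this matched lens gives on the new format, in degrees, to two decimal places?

80.81°

Sensor diagonal = √(53.7² + 40.2²) = √4499.7300 ≈ 67.0800 mm.
Sensor diagonal = √(17.3² + 13²) = √468.2900 ≈ 21.6400 mm.
Equal diagonal AOV ⇒ f₂ = f₁ · 21.6400/67.0800 = 31.5 × 0.32260 ≈ 10.1619 mm.
Horizontal AOV on the new format = 2·arctan(17.3 / (2 × 10.1619)) = 2·arctan(0.85122) ≈ 80.8101°.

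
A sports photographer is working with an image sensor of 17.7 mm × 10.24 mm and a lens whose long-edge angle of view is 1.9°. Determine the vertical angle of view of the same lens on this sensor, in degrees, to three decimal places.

From the long-edge AOV: f = 17.7 / (2·tan(0.95°)) = 17.7 / 0.03316 ≈ 533.7065 mm.
Vertical AOV = 2·arctan(10.24 / (2 × 533.7065)) = 2·arctan(0.00959) ≈ 1.0993°.

1.099°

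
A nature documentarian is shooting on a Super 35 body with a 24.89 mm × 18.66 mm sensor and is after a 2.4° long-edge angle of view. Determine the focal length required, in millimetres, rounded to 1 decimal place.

594.1 mm

From α = 2·arctan(w/2f) we get f = w / (2·tan(α/2)).
With w = 24.89 mm and α/2 = 1.2°, tan(α/2) ≈ 0.02095, so f ≈ 24.89 / 0.04189 ≈ 594.1181 mm.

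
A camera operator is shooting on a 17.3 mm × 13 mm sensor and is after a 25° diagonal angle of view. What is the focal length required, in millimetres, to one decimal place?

48.8 mm

Sensor diagonal = √(17.3² + 13²) = √468.2900 ≈ 21.6400 mm.
From α = 2·arctan(d/2f) we get f = d / (2·tan(α/2)).
With d = 21.6400 mm and α/2 = 12.5°, tan(α/2) ≈ 0.22169, so f ≈ 21.6400 / 0.44339 ≈ 48.8059 mm.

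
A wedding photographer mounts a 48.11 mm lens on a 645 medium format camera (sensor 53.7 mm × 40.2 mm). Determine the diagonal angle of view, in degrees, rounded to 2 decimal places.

Sensor diagonal = √(53.7² + 40.2²) = √4499.7300 ≈ 67.0800 mm.
Angle of view α = 2·arctan(d/2f) with d = 67.0800 mm and f = 48.11 mm.
d/2f = 0.69715; arctan(0.69715) ≈ 34.8824°, so α ≈ 69.7648°.

69.76°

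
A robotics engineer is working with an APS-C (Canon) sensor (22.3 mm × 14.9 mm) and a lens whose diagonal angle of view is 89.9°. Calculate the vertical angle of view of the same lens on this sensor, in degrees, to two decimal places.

58.02°

Sensor diagonal = √(22.3² + 14.9²) = √719.3000 ≈ 26.8198 mm.
From the diagonal AOV: f = 26.8198 / (2·tan(44.95°)) = 26.8198 / 1.99651 ≈ 13.4333 mm.
Vertical AOV = 2·arctan(14.9 / (2 × 13.4333)) = 2·arctan(0.55459) ≈ 58.0248°.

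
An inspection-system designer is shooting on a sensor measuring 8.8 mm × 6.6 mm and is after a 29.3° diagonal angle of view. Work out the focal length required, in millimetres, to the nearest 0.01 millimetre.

Sensor diagonal = √(8.8² + 6.6²) = √121.0000 ≈ 11.0000 mm.
From α = 2·arctan(d/2f) we get f = d / (2·tan(α/2)).
With d = 11.0000 mm and α/2 = 14.65°, tan(α/2) ≈ 0.26141, so f ≈ 11.0000 / 0.52283 ≈ 21.0395 mm.

21.04 mm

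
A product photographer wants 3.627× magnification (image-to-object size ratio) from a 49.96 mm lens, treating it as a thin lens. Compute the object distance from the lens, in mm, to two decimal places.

With m = dᵢ/dₒ and 1/f = 1/dₒ + 1/dᵢ, substituting dᵢ = m·dₒ gives 1/f = (1 + 1/m)/dₒ, hence dₒ = f·(1 + 1/m).
dₒ = 49.96 × (1 + 1/3.627) = 49.96 × 1.27571 ≈ 63.734 mm.

63.73 mm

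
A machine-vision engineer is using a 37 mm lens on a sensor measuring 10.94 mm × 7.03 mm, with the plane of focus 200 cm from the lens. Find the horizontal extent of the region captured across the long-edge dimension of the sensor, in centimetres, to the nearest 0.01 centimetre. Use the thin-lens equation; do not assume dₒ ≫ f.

58.04 cm

dₒ: 200 cm = 2000 mm.
Similar triangles through the lens centre give W/dₒ = w/dᵢ; with 1/f = 1/dₒ + 1/dᵢ this gives W = w·(dₒ − f)/f.
W = 10.94 mm × (2000 − 37) / 37 = 10.94 × 53.0541 ≈ 580.411 mm = 58.0411 cm.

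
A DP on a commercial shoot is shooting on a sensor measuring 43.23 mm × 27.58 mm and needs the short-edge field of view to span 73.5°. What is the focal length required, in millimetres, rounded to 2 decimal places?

From α = 2·arctan(h/2f) we get f = h / (2·tan(α/2)).
With h = 27.58 mm and α/2 = 36.75°, tan(α/2) ≈ 0.74674, so f ≈ 27.58 / 1.49347 ≈ 18.4670 mm.

18.47 mm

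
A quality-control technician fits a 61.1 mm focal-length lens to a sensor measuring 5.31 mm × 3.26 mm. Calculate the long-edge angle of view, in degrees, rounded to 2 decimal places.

Angle of view α = 2·arctan(w/2f) with w = 5.31 mm and f = 61.1 mm.
w/2f = 0.04345; arctan(0.04345) ≈ 2.4881°, so α ≈ 4.9763°.

4.98°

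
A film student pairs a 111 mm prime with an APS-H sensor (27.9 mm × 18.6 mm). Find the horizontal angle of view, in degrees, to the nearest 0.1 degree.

Angle of view α = 2·arctan(w/2f) with w = 27.9 mm and f = 111 mm.
w/2f = 0.12568; arctan(0.12568) ≈ 7.1631°, so α ≈ 14.3263°.

14.3°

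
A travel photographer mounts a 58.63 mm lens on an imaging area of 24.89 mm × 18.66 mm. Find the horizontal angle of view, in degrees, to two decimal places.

Angle of view α = 2·arctan(w/2f) with w = 24.89 mm and f = 58.63 mm.
w/2f = 0.21226; arctan(0.21226) ≈ 11.9839°, so α ≈ 23.9679°.

23.97°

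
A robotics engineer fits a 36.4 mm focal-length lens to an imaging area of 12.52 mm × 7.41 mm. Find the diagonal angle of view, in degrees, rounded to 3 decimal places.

22.602°

Sensor diagonal = √(12.52² + 7.41²) = √211.6585 ≈ 14.5485 mm.
Angle of view α = 2·arctan(d/2f) with d = 14.5485 mm and f = 36.4 mm.
d/2f = 0.19984; arctan(0.19984) ≈ 11.3012°, so α ≈ 22.6024°.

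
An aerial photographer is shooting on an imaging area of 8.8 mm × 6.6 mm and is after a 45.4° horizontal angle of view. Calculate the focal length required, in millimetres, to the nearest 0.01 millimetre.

10.52 mm

From α = 2·arctan(w/2f) we get f = w / (2·tan(α/2)).
With w = 8.8 mm and α/2 = 22.7°, tan(α/2) ≈ 0.41831, so f ≈ 8.8 / 0.83662 ≈ 10.5185 mm.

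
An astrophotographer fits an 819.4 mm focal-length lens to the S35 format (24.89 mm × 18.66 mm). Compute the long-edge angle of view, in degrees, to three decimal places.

Angle of view α = 2·arctan(w/2f) with w = 24.89 mm and f = 819.4 mm.
w/2f = 0.01519; arctan(0.01519) ≈ 0.8701°, so α ≈ 1.7403°.

1.740°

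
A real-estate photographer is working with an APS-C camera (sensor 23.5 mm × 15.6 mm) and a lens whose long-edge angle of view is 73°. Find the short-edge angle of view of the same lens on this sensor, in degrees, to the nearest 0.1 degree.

From the long-edge AOV: f = 23.5 / (2·tan(36.5°)) = 23.5 / 1.47992 ≈ 15.8792 mm.
Short-edge AOV = 2·arctan(15.6 / (2 × 15.8792)) = 2·arctan(0.49121) ≈ 52.3213°.

52.3°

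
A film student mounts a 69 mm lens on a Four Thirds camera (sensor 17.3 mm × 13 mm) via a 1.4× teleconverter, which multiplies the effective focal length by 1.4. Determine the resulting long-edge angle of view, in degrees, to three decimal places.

10.234°

Effective focal length f = 69 × 1.4 = 96.6 mm.
α = 2·arctan(17.3 / (2 × 96.6)) = 2·arctan(0.08954) ≈ 10.2338°.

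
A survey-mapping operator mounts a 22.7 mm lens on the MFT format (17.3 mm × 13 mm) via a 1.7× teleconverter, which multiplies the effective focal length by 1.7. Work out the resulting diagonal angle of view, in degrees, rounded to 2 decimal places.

31.33°

Effective focal length f = 22.7 × 1.7 = 38.59 mm.
Sensor diagonal = √(17.3² + 13²) = √468.2900 ≈ 21.6400 mm.
α = 2·arctan(21.640 / (2 × 38.59)) = 2·arctan(0.28038) ≈ 31.3253°.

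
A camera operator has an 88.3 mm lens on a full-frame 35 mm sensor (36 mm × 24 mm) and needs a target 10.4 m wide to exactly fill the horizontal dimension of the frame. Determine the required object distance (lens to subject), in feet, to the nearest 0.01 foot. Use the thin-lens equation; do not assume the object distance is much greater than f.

W: 10.4 m = 10400 mm.
Magnification m = w/W = dᵢ/dₒ; combined with 1/f = 1/dₒ + 1/dᵢ this gives dₒ = f·(1 + W/w).
dₒ = 88.3 mm × (1 + 10400/36) = 88.3 × 289.8889 ≈ 25597.189 mm = 25597.189/304.8 ft = 83.9803 ft.

83.98 ft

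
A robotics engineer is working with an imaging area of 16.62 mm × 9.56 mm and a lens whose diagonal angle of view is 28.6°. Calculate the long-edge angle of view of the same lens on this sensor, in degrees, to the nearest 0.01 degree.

Sensor diagonal = √(16.62² + 9.56²) = √367.6180 ≈ 19.1734 mm.
From the diagonal AOV: f = 19.1734 / (2·tan(14.3°)) = 19.1734 / 0.50979 ≈ 37.6101 mm.
Long-edge AOV = 2·arctan(16.62 / (2 × 37.6101)) = 2·arctan(0.22095) ≈ 24.9188°.

24.92°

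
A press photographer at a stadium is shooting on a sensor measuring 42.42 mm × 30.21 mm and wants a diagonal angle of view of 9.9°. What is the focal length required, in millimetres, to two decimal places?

Sensor diagonal = √(42.42² + 30.21²) = √2712.1005 ≈ 52.0778 mm.
From α = 2·arctan(d/2f) we get f = d / (2·tan(α/2)).
With d = 52.0778 mm and α/2 = 4.95°, tan(α/2) ≈ 0.08661, so f ≈ 52.0778 / 0.17322 ≈ 300.6477 mm.

300.65 mm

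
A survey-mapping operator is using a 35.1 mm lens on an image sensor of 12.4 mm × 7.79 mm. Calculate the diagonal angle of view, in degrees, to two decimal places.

23.57°

Sensor diagonal = √(12.4² + 7.79²) = √214.4441 ≈ 14.6439 mm.
Angle of view α = 2·arctan(d/2f) with d = 14.6439 mm and f = 35.1 mm.
d/2f = 0.20860; arctan(0.20860) ≈ 11.7831°, so α ≈ 23.5662°.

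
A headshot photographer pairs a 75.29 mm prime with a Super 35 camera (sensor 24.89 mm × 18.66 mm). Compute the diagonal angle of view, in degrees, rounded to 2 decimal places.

23.34°

Sensor diagonal = √(24.89² + 18.66²) = √967.7077 ≈ 31.1080 mm.
Angle of view α = 2·arctan(d/2f) with d = 31.1080 mm and f = 75.29 mm.
d/2f = 0.20659; arctan(0.20659) ≈ 11.6724°, so α ≈ 23.3448°.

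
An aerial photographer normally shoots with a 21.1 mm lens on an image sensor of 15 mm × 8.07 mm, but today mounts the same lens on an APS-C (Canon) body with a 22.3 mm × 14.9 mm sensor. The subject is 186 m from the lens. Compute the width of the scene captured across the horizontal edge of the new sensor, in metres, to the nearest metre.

The focal length stays 21.1 mm; the relevant sensor dimension is now w = 22.3 mm. Object distance dₒ = 186 m = 186000 mm.
Thin-lens field width W = w·(dₒ − f)/f = 22.3 × (186000 − 21.1)/21.1 ≈ 196555.899 mm = 196.556 m.

197 m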